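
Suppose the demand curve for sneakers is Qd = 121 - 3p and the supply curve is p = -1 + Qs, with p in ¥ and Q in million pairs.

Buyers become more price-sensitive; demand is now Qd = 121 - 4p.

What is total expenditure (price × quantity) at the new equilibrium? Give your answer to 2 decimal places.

600.00

Original equilibrium: 121 - 3p = p + 1 gives 120 = 4p, so p = 30 and Q = 31.
The shock moves the curves to Qd = 121 - 4p and Qs = p + 1.
Setting them equal: 121 - 4p = p + 1 → 120 = 5p, so p = 24 and Q = 25.
New expenditure = 24 × 25 = 600.00.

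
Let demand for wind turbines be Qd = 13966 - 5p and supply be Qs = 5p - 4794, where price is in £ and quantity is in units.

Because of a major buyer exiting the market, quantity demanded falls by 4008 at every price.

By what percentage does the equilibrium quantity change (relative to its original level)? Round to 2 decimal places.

-43.70

Before the shock: 13966 - 5p = 5p - 4794 ⇒ 18760 = 10p ⇒ p = 1876, Q = 4586.
With the change applied: demand Qd = 9958 - 5p, supply Qs = 5p - 4794.
New equilibrium: 9958 - 5p = 5p - 4794 ⇒ 14752 = 10p ⇒ p = 1475.2, Q = 2582.
%ΔQ = (2582 − 4586) / 4586 × 100 = -43.70%.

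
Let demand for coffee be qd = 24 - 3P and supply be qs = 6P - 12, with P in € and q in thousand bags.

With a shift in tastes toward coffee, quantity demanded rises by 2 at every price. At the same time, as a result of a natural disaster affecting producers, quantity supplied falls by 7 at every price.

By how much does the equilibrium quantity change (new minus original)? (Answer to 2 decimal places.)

-1.00

Solve the original market: 24 - 3P = 6P - 12, hence P = 4 and q = 12.
After the shift, demand is qd = 26 - 3P and supply is qs = 6P - 19.
Setting them equal: 26 - 3P = 6P - 19 → 45 = 9P, so P = 5 and q = 11.
Δq = 11 − 12 = -1.00.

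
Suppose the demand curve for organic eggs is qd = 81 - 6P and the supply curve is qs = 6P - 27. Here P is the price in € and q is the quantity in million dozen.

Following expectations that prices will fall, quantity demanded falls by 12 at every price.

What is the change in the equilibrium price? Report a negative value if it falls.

-1

Original equilibrium: 81 - 6P = 6P - 27 gives 108 = 12P, so P = 9 and q = 27.
The new curves are qd = 69 - 6P (demand) and qs = 6P - 27 (supply).
Setting them equal: 69 - 6P = 6P - 27 → 96 = 12P, so P = 8 and q = 21.
ΔP = 8 − 9 = -1.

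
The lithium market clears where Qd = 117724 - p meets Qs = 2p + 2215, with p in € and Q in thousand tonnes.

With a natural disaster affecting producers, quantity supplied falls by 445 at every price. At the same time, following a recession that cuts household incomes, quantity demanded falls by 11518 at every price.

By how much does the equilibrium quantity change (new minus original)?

Initially, 117724 - p = 2p + 2215, so 115509 = 3p and p = 38503, Q = 79221.
With the change applied: demand Qd = 106206 - p, supply Qs = 2p + 1770.
New equilibrium: 106206 - p = 2p + 1770 ⇒ 104436 = 3p ⇒ p = 34812, Q = 71394.
ΔQ = 71394 − 79221 = -7827.

-7827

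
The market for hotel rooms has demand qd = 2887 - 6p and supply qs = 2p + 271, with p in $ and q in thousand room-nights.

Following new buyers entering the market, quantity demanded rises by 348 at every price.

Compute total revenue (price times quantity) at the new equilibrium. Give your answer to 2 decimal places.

Solve the original market: 2887 - 6p = 2p + 271, hence p = 327 and q = 925.
The new curves are qd = 3235 - 6p (demand) and qs = 2p + 271 (supply).
Equate the new curves: 3235 - 6p = 2p + 271, giving 2964 = 8p, p = 370.5, q = 1012.
New expenditure = 370.5 × 1012 = 374946.00.

374946.00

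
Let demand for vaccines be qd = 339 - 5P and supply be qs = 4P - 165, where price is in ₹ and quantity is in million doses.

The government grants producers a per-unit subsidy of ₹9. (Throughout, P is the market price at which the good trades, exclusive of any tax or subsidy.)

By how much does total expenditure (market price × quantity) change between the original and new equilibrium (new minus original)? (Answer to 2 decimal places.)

Original equilibrium: 339 - 5P = 4P - 165 gives 504 = 9P, so P = 56 and q = 59.
Since sellers receive the price plus the subsidy, the effective supply curve becomes qs = 4P - 129.
Equate the new curves: 339 - 5P = 4P - 129, giving 468 = 9P, P = 52, q = 79.
Expenditure moves from 56×59 = 3304 to 52×79 = 4108; change = +804.00.

+804.00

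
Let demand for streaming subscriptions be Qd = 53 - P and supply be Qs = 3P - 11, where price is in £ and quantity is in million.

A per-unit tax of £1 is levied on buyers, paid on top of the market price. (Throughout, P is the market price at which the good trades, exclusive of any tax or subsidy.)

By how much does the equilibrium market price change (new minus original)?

Solve the original market: 53 - P = 3P - 11, hence P = 16 and Q = 37.
Since buyers pay the price plus the tax, the effective demand curve becomes Qd = 52 - P.
Clearing the new market: 52 - P = 3P - 11, so P = 15.75 and Q = 36.25.
ΔP = 15.75 − 16 = -0.25.

-0.25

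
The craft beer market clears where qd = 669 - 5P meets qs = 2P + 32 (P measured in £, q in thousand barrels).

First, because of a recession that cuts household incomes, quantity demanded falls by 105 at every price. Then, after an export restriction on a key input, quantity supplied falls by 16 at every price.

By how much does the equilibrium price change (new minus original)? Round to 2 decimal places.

-12.71

Initially, 669 - 5P = 2P + 32, so 637 = 7P and P = 91, q = 214.
With the change applied: demand qd = 564 - 5P, supply qs = 2P + 16.
Equate the new curves: 564 - 5P = 2P + 16, giving 548 = 7P, P = 548/7 ≈ 78.2857, q = 1208/7 ≈ 172.5714.
ΔP = 78.2857 − 91 = -12.71.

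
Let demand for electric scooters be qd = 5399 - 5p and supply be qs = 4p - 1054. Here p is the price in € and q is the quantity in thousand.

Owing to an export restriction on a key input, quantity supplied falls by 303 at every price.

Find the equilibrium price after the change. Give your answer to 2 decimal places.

750.67

Solve the original market: 5399 - 5p = 4p - 1054, hence p = 717 and q = 1814.
The new curves are qd = 5399 - 5p (demand) and qs = 4p - 1357 (supply).
Setting them equal: 5399 - 5p = 4p - 1357 → 6756 = 9p, so p = 2252/3 ≈ 750.6667 and q = 4937/3 ≈ 1645.6667.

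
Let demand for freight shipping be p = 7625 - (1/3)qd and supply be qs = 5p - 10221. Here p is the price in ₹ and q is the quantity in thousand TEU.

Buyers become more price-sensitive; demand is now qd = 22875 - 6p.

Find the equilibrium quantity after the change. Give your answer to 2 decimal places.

4822.64

Before the shock: 22875 - 3p = 5p - 10221 ⇒ 33096 = 8p ⇒ p = 4137, q = 10464.
The shock moves the curves to qd = 22875 - 6p and qs = 5p - 10221.
New equilibrium: 22875 - 6p = 5p - 10221 ⇒ 33096 = 11p ⇒ p = 33096/11 ≈ 3008.7273, q = 53049/11 ≈ 4822.6364.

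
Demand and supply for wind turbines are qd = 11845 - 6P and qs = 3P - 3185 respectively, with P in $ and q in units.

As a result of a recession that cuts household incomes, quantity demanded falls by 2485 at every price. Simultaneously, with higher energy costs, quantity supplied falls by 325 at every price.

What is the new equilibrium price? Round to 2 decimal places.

Solve the original market: 11845 - 6P = 3P - 3185, hence P = 1670 and q = 1825.
The new curves are qd = 9360 - 6P (demand) and qs = 3P - 3510 (supply).
Setting them equal: 9360 - 6P = 3P - 3510 → 12870 = 9P, so P = 1430 and q = 780.

1430.00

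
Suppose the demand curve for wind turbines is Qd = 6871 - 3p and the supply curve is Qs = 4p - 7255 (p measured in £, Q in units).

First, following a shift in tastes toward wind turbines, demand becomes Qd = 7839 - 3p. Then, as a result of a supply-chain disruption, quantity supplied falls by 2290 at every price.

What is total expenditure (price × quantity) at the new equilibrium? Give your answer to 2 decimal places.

Before the shock: 6871 - 3p = 4p - 7255 ⇒ 14126 = 7p ⇒ p = 2018, Q = 817.
The new curves are Qd = 7839 - 3p (demand) and Qs = 4p - 9545 (supply).
Clearing the new market: 7839 - 3p = 4p - 9545, so p = 17384/7 ≈ 2483.4286 and Q = 2721/7 ≈ 388.7143.
New expenditure = 2483.4286 × 388.7143 = 965344.16.

965344.16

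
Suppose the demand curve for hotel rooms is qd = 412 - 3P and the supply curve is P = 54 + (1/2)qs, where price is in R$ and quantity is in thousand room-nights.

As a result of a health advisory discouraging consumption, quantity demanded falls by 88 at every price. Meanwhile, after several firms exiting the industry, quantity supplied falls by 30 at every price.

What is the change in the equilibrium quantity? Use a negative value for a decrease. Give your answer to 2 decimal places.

-53.20

Before the shock: 412 - 3P = 2P - 108 ⇒ 520 = 5P ⇒ P = 104, q = 100.
With the change applied: demand qd = 324 - 3P, supply qs = 2P - 138.
Clearing the new market: 324 - 3P = 2P - 138, so P = 92.4 and q = 46.8.
Δq = 46.8 − 100 = -53.20.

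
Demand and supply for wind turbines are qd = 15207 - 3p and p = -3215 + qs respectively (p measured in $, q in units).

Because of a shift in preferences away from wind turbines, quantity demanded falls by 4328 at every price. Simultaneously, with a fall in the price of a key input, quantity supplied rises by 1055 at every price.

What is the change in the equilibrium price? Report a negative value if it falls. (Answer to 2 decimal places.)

-1345.75

Initially, 15207 - 3p = p + 3215, so 11992 = 4p and p = 2998, q = 6213.
With the change applied: demand qd = 10879 - 3p, supply qs = p + 4270.
Clearing the new market: 10879 - 3p = p + 4270, so p = 1652.25 and q = 5922.25.
Δp = 1652.25 − 2998 = -1345.75.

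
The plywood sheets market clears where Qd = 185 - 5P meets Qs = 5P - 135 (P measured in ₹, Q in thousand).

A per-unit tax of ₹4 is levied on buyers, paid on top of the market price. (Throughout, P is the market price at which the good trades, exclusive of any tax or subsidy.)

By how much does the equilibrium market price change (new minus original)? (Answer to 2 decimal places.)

Original equilibrium: 185 - 5P = 5P - 135 gives 320 = 10P, so P = 32 and Q = 25.
Since buyers pay the price plus the tax, the effective demand curve becomes Qd = 165 - 5P.
Setting them equal: 165 - 5P = 5P - 135 → 300 = 10P, so P = 30 and Q = 15.
ΔP = 30 − 32 = -2.00.

-2.00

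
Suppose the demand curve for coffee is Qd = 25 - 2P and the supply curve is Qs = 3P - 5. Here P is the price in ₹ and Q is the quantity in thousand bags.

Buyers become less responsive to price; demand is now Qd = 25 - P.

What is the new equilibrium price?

Solve the original market: 25 - 2P = 3P - 5, hence P = 6 and Q = 13.
The new curves are Qd = 25 - P (demand) and Qs = 3P - 5 (supply).
Setting them equal: 25 - P = 3P - 5 → 30 = 4P, so P = 7.5 and Q = 17.5.

7.5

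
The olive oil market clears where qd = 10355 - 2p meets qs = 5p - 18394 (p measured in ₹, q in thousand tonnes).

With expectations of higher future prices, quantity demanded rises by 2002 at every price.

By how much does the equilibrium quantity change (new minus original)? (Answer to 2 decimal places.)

+1430.00

Solve the original market: 10355 - 2p = 5p - 18394, hence p = 4107 and q = 2141.
With the change applied: demand qd = 12357 - 2p, supply qs = 5p - 18394.
New equilibrium: 12357 - 2p = 5p - 18394 ⇒ 30751 = 7p ⇒ p = 4393, q = 3571.
Δq = 3571 − 2141 = +1430.00.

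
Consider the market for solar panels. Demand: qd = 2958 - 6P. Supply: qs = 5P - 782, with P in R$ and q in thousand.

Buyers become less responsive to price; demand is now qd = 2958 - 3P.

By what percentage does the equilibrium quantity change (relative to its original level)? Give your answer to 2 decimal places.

Before the shock: 2958 - 6P = 5P - 782 ⇒ 3740 = 11P ⇒ P = 340, q = 918.
After the shift, demand is qd = 2958 - 3P and supply is qs = 5P - 782.
New equilibrium: 2958 - 3P = 5P - 782 ⇒ 3740 = 8P ⇒ P = 467.5, q = 1555.5.
%Δq = (1555.5 − 918) / 918 × 100 = +69.44%.

+69.44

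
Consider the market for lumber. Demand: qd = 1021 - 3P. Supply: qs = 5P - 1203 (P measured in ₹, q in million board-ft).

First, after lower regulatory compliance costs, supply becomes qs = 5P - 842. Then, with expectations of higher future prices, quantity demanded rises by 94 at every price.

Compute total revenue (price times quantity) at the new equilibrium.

Original equilibrium: 1021 - 3P = 5P - 1203 gives 2224 = 8P, so P = 278 and q = 187.
The new curves are qd = 1115 - 3P (demand) and qs = 5P - 842 (supply).
Setting them equal: 1115 - 3P = 5P - 842 → 1957 = 8P, so P = 244.625 and q = 381.125.
New expenditure = 244.625 × 381.125 = 93232.703125.

93232.703125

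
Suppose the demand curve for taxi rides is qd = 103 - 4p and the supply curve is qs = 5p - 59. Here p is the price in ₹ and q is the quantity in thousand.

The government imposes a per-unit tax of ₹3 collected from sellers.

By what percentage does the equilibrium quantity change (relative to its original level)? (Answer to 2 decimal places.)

Before the shock: 103 - 4p = 5p - 59 ⇒ 162 = 9p ⇒ p = 18, q = 31.
Since sellers keep the price net of the tax, the effective supply curve becomes qs = 5p - 74.
Clearing the new market: 103 - 4p = 5p - 74, so p = 59/3 ≈ 19.6667 and q = 73/3 ≈ 24.3333.
%Δq = (24.3333 − 31) / 31 × 100 = -21.51%.

-21.51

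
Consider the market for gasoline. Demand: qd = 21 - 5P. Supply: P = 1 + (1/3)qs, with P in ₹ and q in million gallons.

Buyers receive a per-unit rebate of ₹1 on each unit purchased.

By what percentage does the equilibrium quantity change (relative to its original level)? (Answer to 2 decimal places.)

+31.25

Solve the original market: 21 - 5P = 3P - 3, hence P = 3 and q = 6.
Since buyers' out-of-pocket price is the market price minus the rebate, the effective demand curve becomes qd = 26 - 5P.
Clearing the new market: 26 - 5P = 3P - 3, so P = 3.625 and q = 7.875.
%Δq = (7.875 − 6) / 6 × 100 = +31.25%.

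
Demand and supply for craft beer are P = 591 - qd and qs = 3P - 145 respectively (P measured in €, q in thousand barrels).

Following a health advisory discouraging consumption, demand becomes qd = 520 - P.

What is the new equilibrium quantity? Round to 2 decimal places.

353.75

Solve the original market: 591 - P = 3P - 145, hence P = 184 and q = 407.
With the change applied: demand qd = 520 - P, supply qs = 3P - 145.
Setting them equal: 520 - P = 3P - 145 → 665 = 4P, so P = 166.25 and q = 353.75.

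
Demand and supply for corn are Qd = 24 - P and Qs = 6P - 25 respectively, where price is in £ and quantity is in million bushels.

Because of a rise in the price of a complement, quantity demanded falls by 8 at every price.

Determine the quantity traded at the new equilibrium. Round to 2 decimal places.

Initially, 24 - P = 6P - 25, so 49 = 7P and P = 7, Q = 17.
With the change applied: demand Qd = 16 - P, supply Qs = 6P - 25.
Setting them equal: 16 - P = 6P - 25 → 41 = 7P, so P = 41/7 ≈ 5.8571 and Q = 71/7 ≈ 10.1429.

10.14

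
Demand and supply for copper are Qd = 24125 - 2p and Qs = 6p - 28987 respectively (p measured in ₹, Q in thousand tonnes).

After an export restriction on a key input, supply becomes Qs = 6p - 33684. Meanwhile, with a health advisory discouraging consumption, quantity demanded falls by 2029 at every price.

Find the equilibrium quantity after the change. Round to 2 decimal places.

Original equilibrium: 24125 - 2p = 6p - 28987 gives 53112 = 8p, so p = 6639 and Q = 10847.
After the shift, demand is Qd = 22096 - 2p and supply is Qs = 6p - 33684.
Setting them equal: 22096 - 2p = 6p - 33684 → 55780 = 8p, so p = 6972.5 and Q = 8151.

8151.00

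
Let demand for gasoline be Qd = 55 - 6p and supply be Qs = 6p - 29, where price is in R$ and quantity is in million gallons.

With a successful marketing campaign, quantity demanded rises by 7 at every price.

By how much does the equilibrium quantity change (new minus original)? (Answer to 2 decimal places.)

+3.50

Before the shock: 55 - 6p = 6p - 29 ⇒ 84 = 12p ⇒ p = 7, Q = 13.
The new curves are Qd = 62 - 6p (demand) and Qs = 6p - 29 (supply).
Clearing the new market: 62 - 6p = 6p - 29, so p = 91/12 ≈ 7.5833 and Q = 16.5.
ΔQ = 16.5 − 13 = +3.50.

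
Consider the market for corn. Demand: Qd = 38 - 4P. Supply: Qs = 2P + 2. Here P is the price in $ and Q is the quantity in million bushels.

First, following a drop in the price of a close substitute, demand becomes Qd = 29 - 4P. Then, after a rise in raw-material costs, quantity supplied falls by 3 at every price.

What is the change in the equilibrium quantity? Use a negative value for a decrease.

Original equilibrium: 38 - 4P = 2P + 2 gives 36 = 6P, so P = 6 and Q = 14.
The shock moves the curves to Qd = 29 - 4P and Qs = 2P - 1.
New equilibrium: 29 - 4P = 2P - 1 ⇒ 30 = 6P ⇒ P = 5, Q = 9.
ΔQ = 9 − 14 = -5.

-5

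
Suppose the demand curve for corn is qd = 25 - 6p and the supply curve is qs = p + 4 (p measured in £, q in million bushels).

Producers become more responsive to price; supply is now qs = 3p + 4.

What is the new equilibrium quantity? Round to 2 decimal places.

Original equilibrium: 25 - 6p = p + 4 gives 21 = 7p, so p = 3 and q = 7.
After the shift, demand is qd = 25 - 6p and supply is qs = 3p + 4.
Setting them equal: 25 - 6p = 3p + 4 → 21 = 9p, so p = 7/3 ≈ 2.3333 and q = 11.

11.00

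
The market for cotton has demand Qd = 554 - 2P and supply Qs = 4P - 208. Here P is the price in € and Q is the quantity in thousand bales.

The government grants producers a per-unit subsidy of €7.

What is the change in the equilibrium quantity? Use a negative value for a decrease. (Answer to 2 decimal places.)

Initially, 554 - 2P = 4P - 208, so 762 = 6P and P = 127, Q = 300.
Since sellers receive the price plus the subsidy, the effective supply curve becomes Qs = 4P - 180.
New equilibrium: 554 - 2P = 4P - 180 ⇒ 734 = 6P ⇒ P = 367/3 ≈ 122.3333, Q = 928/3 ≈ 309.3333.
ΔQ = 309.3333 − 300 = +9.33.

+9.33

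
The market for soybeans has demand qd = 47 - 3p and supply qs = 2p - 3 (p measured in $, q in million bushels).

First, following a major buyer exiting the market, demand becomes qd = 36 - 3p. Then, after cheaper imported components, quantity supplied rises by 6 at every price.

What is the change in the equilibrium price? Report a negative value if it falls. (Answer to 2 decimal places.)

-3.40

Solve the original market: 47 - 3p = 2p - 3, hence p = 10 and q = 17.
After the shift, demand is qd = 36 - 3p and supply is qs = 2p + 3.
Equate the new curves: 36 - 3p = 2p + 3, giving 33 = 5p, p = 6.6, q = 16.2.
Δp = 6.6 − 10 = -3.40.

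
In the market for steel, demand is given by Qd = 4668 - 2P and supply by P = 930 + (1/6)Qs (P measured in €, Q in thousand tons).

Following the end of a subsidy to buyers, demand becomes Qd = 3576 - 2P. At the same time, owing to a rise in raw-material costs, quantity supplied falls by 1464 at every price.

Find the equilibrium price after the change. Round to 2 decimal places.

Solve the original market: 4668 - 2P = 6P - 5580, hence P = 1281 and Q = 2106.
The new curves are Qd = 3576 - 2P (demand) and Qs = 6P - 7044 (supply).
Setting them equal: 3576 - 2P = 6P - 7044 → 10620 = 8P, so P = 1327.5 and Q = 921.

1327.50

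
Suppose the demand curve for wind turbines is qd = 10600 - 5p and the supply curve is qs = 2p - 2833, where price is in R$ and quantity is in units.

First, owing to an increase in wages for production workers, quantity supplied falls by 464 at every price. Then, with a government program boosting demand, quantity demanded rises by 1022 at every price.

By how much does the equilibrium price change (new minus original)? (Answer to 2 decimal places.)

Initially, 10600 - 5p = 2p - 2833, so 13433 = 7p and p = 1919, q = 1005.
After the shift, demand is qd = 11622 - 5p and supply is qs = 2p - 3297.
Equate the new curves: 11622 - 5p = 2p - 3297, giving 14919 = 7p, p = 14919/7 ≈ 2131.2857, q = 6759/7 ≈ 965.5714.
Δp = 2131.2857 − 1919 = +212.29.

+212.29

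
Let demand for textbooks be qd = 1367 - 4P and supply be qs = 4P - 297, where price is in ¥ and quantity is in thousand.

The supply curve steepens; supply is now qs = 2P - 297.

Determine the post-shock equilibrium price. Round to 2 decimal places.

Solve the original market: 1367 - 4P = 4P - 297, hence P = 208 and q = 535.
With the change applied: demand qd = 1367 - 4P, supply qs = 2P - 297.
Clearing the new market: 1367 - 4P = 2P - 297, so P = 832/3 ≈ 277.3333 and q = 773/3 ≈ 257.6667.

277.33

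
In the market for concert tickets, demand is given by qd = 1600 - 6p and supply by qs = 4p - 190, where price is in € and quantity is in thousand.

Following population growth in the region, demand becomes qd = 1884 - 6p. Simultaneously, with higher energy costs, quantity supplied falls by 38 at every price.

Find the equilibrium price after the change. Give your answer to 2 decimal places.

211.20

Solve the original market: 1600 - 6p = 4p - 190, hence p = 179 and q = 526.
After the shift, demand is qd = 1884 - 6p and supply is qs = 4p - 228.
Equate the new curves: 1884 - 6p = 4p - 228, giving 2112 = 10p, p = 211.2, q = 616.8.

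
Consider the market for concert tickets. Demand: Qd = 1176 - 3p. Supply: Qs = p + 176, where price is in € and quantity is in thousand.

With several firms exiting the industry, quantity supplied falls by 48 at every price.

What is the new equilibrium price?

Initially, 1176 - 3p = p + 176, so 1000 = 4p and p = 250, Q = 426.
The new curves are Qd = 1176 - 3p (demand) and Qs = p + 128 (supply).
Setting them equal: 1176 - 3p = p + 128 → 1048 = 4p, so p = 262 and Q = 390.

262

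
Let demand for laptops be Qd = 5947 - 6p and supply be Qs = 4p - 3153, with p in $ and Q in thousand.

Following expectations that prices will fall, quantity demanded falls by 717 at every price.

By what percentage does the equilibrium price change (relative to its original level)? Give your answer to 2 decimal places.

-7.88

Original equilibrium: 5947 - 6p = 4p - 3153 gives 9100 = 10p, so p = 910 and Q = 487.
The shock moves the curves to Qd = 5230 - 6p and Qs = 4p - 3153.
New equilibrium: 5230 - 6p = 4p - 3153 ⇒ 8383 = 10p ⇒ p = 838.3, Q = 200.2.
%Δp = (838.3 − 910) / 910 × 100 = -7.88%.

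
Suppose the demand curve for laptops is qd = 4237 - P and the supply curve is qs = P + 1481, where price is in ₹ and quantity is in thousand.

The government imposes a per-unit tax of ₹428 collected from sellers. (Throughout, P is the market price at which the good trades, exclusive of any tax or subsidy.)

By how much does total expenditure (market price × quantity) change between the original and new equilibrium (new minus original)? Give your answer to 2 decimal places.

Before the shock: 4237 - P = P + 1481 ⇒ 2756 = 2P ⇒ P = 1378, q = 2859.
Since sellers keep the price net of the tax, the effective supply curve becomes qs = P + 1053.
Clearing the new market: 4237 - P = P + 1053, so P = 1592 and q = 2645.
Expenditure moves from 1378×2859 = 3939702 to 1592×2645 = 4210840; change = +271138.00.

+271138.00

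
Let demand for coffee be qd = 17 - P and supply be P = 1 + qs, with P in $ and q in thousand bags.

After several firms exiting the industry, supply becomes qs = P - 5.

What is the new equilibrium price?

Initially, 17 - P = P - 1, so 18 = 2P and P = 9, q = 8.
The new curves are qd = 17 - P (demand) and qs = P - 5 (supply).
Clearing the new market: 17 - P = P - 5, so P = 11 and q = 6.

11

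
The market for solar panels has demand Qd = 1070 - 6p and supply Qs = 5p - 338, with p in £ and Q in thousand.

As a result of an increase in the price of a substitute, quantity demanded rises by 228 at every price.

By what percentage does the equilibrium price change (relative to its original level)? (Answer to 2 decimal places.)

Initially, 1070 - 6p = 5p - 338, so 1408 = 11p and p = 128, Q = 302.
The new curves are Qd = 1298 - 6p (demand) and Qs = 5p - 338 (supply).
Setting them equal: 1298 - 6p = 5p - 338 → 1636 = 11p, so p = 1636/11 ≈ 148.7273 and Q = 4462/11 ≈ 405.6364.
%Δp = (148.7273 − 128) / 128 × 100 = +16.19%.

+16.19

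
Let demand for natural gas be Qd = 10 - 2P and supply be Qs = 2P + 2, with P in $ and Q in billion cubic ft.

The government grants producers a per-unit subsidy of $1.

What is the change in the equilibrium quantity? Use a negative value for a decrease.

+1

Original equilibrium: 10 - 2P = 2P + 2 gives 8 = 4P, so P = 2 and Q = 6.
Since sellers receive the price plus the subsidy, the effective supply curve becomes Qs = 2P + 4.
New equilibrium: 10 - 2P = 2P + 4 ⇒ 6 = 4P ⇒ P = 1.5, Q = 7.
ΔQ = 7 − 6 = +1.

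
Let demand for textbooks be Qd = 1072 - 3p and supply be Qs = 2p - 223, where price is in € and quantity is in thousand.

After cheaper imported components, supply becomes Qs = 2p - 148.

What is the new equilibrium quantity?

340

Original equilibrium: 1072 - 3p = 2p - 223 gives 1295 = 5p, so p = 259 and Q = 295.
With the change applied: demand Qd = 1072 - 3p, supply Qs = 2p - 148.
Clearing the new market: 1072 - 3p = 2p - 148, so p = 244 and Q = 340.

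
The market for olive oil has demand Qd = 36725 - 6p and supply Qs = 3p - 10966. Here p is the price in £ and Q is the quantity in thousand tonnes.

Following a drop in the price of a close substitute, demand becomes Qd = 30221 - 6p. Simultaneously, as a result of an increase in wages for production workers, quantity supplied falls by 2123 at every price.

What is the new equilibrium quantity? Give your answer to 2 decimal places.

1347.67

Before the shock: 36725 - 6p = 3p - 10966 ⇒ 47691 = 9p ⇒ p = 5299, Q = 4931.
After the shift, demand is Qd = 30221 - 6p and supply is Qs = 3p - 13089.
New equilibrium: 30221 - 6p = 3p - 13089 ⇒ 43310 = 9p ⇒ p = 43310/9 ≈ 4812.2222, Q = 4043/3 ≈ 1347.6667.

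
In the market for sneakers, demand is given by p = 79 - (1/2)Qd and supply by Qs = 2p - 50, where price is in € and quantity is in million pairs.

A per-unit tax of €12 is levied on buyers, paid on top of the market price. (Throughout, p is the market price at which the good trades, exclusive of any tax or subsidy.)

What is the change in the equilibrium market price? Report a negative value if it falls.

Initially, 158 - 2p = 2p - 50, so 208 = 4p and p = 52, Q = 54.
Since buyers pay the price plus the tax, the effective demand curve becomes Qd = 134 - 2p.
Equate the new curves: 134 - 2p = 2p - 50, giving 184 = 4p, p = 46, Q = 42.
Δp = 46 − 52 = -6.

-6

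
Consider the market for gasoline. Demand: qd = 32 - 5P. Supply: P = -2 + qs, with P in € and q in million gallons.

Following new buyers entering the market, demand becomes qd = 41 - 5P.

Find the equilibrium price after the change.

Solve the original market: 32 - 5P = P + 2, hence P = 5 and q = 7.
With the change applied: demand qd = 41 - 5P, supply qs = P + 2.
Setting them equal: 41 - 5P = P + 2 → 39 = 6P, so P = 6.5 and q = 8.5.

6.5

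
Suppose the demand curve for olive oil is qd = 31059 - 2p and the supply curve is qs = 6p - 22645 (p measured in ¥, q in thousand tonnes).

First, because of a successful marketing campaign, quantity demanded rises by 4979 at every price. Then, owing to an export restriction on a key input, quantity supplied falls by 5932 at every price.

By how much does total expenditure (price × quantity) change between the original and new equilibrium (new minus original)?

Initially, 31059 - 2p = 6p - 22645, so 53704 = 8p and p = 6713, q = 17633.
With the change applied: demand qd = 36038 - 2p, supply qs = 6p - 28577.
Clearing the new market: 36038 - 2p = 6p - 28577, so p = 8076.875 and q = 19884.25.
Expenditure moves from 6713×17633 = 118370329 to 8076.875×19884.25 = 160602601.71875; change = +42232272.71875.

+42232272.71875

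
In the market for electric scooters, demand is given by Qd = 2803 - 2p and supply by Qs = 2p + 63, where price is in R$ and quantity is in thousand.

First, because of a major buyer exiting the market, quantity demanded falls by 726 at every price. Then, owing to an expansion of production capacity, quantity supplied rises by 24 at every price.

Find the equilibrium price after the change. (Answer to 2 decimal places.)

Initially, 2803 - 2p = 2p + 63, so 2740 = 4p and p = 685, Q = 1433.
The shock moves the curves to Qd = 2077 - 2p and Qs = 2p + 87.
Equate the new curves: 2077 - 2p = 2p + 87, giving 1990 = 4p, p = 497.5, Q = 1082.

497.50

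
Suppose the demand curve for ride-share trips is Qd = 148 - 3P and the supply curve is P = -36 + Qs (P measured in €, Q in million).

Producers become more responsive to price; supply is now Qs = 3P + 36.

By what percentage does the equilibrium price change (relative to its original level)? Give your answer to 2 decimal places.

-33.33

Initially, 148 - 3P = P + 36, so 112 = 4P and P = 28, Q = 64.
After the shift, demand is Qd = 148 - 3P and supply is Qs = 3P + 36.
Setting them equal: 148 - 3P = 3P + 36 → 112 = 6P, so P = 56/3 ≈ 18.6667 and Q = 92.
%ΔP = (18.6667 − 28) / 28 × 100 = -33.33%.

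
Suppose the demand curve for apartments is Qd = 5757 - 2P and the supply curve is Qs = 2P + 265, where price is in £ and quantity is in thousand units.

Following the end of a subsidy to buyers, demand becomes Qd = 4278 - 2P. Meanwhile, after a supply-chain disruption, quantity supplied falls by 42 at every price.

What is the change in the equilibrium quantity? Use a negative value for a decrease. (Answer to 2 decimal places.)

Before the shock: 5757 - 2P = 2P + 265 ⇒ 5492 = 4P ⇒ P = 1373, Q = 3011.
The shock moves the curves to Qd = 4278 - 2P and Qs = 2P + 223.
Clearing the new market: 4278 - 2P = 2P + 223, so P = 1013.75 and Q = 2250.5.
ΔQ = 2250.5 − 3011 = -760.50.

-760.50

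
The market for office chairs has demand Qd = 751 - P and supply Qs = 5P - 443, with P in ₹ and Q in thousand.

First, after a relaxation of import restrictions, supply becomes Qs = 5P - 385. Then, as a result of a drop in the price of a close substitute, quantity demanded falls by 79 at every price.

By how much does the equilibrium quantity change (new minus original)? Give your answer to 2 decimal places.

-56.17

Solve the original market: 751 - P = 5P - 443, hence P = 199 and Q = 552.
With the change applied: demand Qd = 672 - P, supply Qs = 5P - 385.
Equate the new curves: 672 - P = 5P - 385, giving 1057 = 6P, P = 1057/6 ≈ 176.1667, Q = 2975/6 ≈ 495.8333.
ΔQ = 495.8333 − 552 = -56.17.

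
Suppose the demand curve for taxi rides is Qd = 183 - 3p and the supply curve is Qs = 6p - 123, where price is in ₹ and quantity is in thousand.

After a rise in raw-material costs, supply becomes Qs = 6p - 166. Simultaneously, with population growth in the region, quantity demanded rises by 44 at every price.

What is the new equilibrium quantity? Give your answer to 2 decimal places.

96.00

Initially, 183 - 3p = 6p - 123, so 306 = 9p and p = 34, Q = 81.
The new curves are Qd = 227 - 3p (demand) and Qs = 6p - 166 (supply).
Clearing the new market: 227 - 3p = 6p - 166, so p = 131/3 ≈ 43.6667 and Q = 96.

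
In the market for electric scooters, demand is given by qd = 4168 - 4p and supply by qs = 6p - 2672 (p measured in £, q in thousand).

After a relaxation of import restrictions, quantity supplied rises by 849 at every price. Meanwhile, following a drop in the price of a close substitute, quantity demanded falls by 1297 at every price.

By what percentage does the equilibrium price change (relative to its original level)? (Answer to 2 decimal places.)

Original equilibrium: 4168 - 4p = 6p - 2672 gives 6840 = 10p, so p = 684 and q = 1432.
With the change applied: demand qd = 2871 - 4p, supply qs = 6p - 1823.
Equate the new curves: 2871 - 4p = 6p - 1823, giving 4694 = 10p, p = 469.4, q = 993.4.
%Δp = (469.4 − 684) / 684 × 100 = -31.37%.

-31.37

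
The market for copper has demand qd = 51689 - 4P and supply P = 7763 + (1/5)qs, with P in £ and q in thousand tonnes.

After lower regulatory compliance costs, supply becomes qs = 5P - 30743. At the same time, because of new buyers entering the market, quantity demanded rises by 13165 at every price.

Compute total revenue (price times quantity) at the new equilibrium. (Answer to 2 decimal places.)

237573887.73

Initially, 51689 - 4P = 5P - 38815, so 90504 = 9P and P = 10056, q = 11465.
The new curves are qd = 64854 - 4P (demand) and qs = 5P - 30743 (supply).
New equilibrium: 64854 - 4P = 5P - 30743 ⇒ 95597 = 9P ⇒ P = 95597/9 ≈ 10621.8889, q = 201298/9 ≈ 22366.4444.
New expenditure = 10621.8889 × 22366.4444 = 237573887.73.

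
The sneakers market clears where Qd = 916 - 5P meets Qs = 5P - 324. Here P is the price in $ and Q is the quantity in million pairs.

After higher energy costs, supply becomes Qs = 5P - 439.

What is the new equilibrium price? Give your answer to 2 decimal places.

135.50

Before the shock: 916 - 5P = 5P - 324 ⇒ 1240 = 10P ⇒ P = 124, Q = 296.
After the shift, demand is Qd = 916 - 5P and supply is Qs = 5P - 439.
New equilibrium: 916 - 5P = 5P - 439 ⇒ 1355 = 10P ⇒ P = 135.5, Q = 238.5.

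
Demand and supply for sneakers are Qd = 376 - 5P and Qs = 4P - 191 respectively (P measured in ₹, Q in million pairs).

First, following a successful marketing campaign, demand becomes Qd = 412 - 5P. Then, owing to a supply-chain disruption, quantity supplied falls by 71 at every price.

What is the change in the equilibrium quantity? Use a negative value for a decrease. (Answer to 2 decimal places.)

-23.44

Original equilibrium: 376 - 5P = 4P - 191 gives 567 = 9P, so P = 63 and Q = 61.
With the change applied: demand Qd = 412 - 5P, supply Qs = 4P - 262.
New equilibrium: 412 - 5P = 4P - 262 ⇒ 674 = 9P ⇒ P = 674/9 ≈ 74.8889, Q = 338/9 ≈ 37.5556.
ΔQ = 37.5556 − 61 = -23.44.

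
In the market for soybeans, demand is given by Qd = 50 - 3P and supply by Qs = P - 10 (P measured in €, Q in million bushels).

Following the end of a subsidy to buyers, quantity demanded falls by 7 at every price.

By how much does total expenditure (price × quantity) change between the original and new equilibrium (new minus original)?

-31.9375

Initially, 50 - 3P = P - 10, so 60 = 4P and P = 15, Q = 5.
The shock moves the curves to Qd = 43 - 3P and Qs = P - 10.
New equilibrium: 43 - 3P = P - 10 ⇒ 53 = 4P ⇒ P = 13.25, Q = 3.25.
Expenditure moves from 15×5 = 75 to 13.25×3.25 = 43.0625; change = -31.9375.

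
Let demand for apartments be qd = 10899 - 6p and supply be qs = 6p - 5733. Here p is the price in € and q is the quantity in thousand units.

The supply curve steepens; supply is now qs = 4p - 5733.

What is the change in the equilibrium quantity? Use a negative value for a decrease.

-1663.2

Solve the original market: 10899 - 6p = 6p - 5733, hence p = 1386 and q = 2583.
After the shift, demand is qd = 10899 - 6p and supply is qs = 4p - 5733.
Setting them equal: 10899 - 6p = 4p - 5733 → 16632 = 10p, so p = 1663.2 and q = 919.8.
Δq = 919.8 − 2583 = -1663.2.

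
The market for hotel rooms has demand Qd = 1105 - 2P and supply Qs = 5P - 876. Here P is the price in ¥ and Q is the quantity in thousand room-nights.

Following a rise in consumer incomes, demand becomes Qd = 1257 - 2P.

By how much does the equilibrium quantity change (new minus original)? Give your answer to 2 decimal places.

+108.57

Solve the original market: 1105 - 2P = 5P - 876, hence P = 283 and Q = 539.
The new curves are Qd = 1257 - 2P (demand) and Qs = 5P - 876 (supply).
Equate the new curves: 1257 - 2P = 5P - 876, giving 2133 = 7P, P = 2133/7 ≈ 304.7143, Q = 4533/7 ≈ 647.5714.
ΔQ = 647.5714 − 539 = +108.57.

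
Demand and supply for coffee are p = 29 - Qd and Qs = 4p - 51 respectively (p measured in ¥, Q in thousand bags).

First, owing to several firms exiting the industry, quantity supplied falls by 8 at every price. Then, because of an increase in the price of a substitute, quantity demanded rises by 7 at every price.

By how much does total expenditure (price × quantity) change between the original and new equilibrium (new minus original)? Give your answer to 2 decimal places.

Solve the original market: 29 - p = 4p - 51, hence p = 16 and Q = 13.
The new curves are Qd = 36 - p (demand) and Qs = 4p - 59 (supply).
New equilibrium: 36 - p = 4p - 59 ⇒ 95 = 5p ⇒ p = 19, Q = 17.
Expenditure moves from 16×13 = 208 to 19×17 = 323; change = +115.00.

+115.00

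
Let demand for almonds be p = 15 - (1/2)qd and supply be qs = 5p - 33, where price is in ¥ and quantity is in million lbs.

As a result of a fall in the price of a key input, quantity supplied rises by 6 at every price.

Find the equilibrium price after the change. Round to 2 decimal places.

8.14

Initially, 30 - 2p = 5p - 33, so 63 = 7p and p = 9, q = 12.
The shock moves the curves to qd = 30 - 2p and qs = 5p - 27.
Setting them equal: 30 - 2p = 5p - 27 → 57 = 7p, so p = 57/7 ≈ 8.1429 and q = 96/7 ≈ 13.7143.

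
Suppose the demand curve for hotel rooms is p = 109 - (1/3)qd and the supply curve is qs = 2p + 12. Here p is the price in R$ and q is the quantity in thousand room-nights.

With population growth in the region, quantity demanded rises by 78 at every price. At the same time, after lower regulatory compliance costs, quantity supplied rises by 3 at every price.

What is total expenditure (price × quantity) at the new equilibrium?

13338

Solve the original market: 327 - 3p = 2p + 12, hence p = 63 and q = 138.
After the shift, demand is qd = 405 - 3p and supply is qs = 2p + 15.
New equilibrium: 405 - 3p = 2p + 15 ⇒ 390 = 5p ⇒ p = 78, q = 171.
New expenditure = 78 × 171 = 13338.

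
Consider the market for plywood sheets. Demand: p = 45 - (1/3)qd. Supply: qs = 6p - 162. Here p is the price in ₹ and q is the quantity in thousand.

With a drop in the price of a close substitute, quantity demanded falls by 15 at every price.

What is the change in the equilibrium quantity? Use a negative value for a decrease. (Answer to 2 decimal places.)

-10.00

Before the shock: 135 - 3p = 6p - 162 ⇒ 297 = 9p ⇒ p = 33, q = 36.
With the change applied: demand qd = 120 - 3p, supply qs = 6p - 162.
Clearing the new market: 120 - 3p = 6p - 162, so p = 94/3 ≈ 31.3333 and q = 26.
Δq = 26 − 36 = -10.00.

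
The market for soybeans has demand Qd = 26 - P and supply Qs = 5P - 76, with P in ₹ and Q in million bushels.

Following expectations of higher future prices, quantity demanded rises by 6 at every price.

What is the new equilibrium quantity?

14

Original equilibrium: 26 - P = 5P - 76 gives 102 = 6P, so P = 17 and Q = 9.
The new curves are Qd = 32 - P (demand) and Qs = 5P - 76 (supply).
Clearing the new market: 32 - P = 5P - 76, so P = 18 and Q = 14.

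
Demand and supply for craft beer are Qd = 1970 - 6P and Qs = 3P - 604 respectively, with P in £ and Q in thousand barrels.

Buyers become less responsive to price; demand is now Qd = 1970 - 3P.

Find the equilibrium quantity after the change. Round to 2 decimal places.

Original equilibrium: 1970 - 6P = 3P - 604 gives 2574 = 9P, so P = 286 and Q = 254.
With the change applied: demand Qd = 1970 - 3P, supply Qs = 3P - 604.
Setting them equal: 1970 - 3P = 3P - 604 → 2574 = 6P, so P = 429 and Q = 683.

683.00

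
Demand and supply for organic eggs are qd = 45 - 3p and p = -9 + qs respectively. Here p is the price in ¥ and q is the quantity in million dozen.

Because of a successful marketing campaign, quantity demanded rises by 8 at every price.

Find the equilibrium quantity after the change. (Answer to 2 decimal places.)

Initially, 45 - 3p = p + 9, so 36 = 4p and p = 9, q = 18.
The new curves are qd = 53 - 3p (demand) and qs = p + 9 (supply).
Clearing the new market: 53 - 3p = p + 9, so p = 11 and q = 20.

20.00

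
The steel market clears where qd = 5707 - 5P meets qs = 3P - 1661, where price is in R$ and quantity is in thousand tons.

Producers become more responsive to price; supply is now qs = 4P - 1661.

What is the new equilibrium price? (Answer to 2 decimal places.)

818.67

Original equilibrium: 5707 - 5P = 3P - 1661 gives 7368 = 8P, so P = 921 and q = 1102.
After the shift, demand is qd = 5707 - 5P and supply is qs = 4P - 1661.
Equate the new curves: 5707 - 5P = 4P - 1661, giving 7368 = 9P, P = 2456/3 ≈ 818.6667, q = 4841/3 ≈ 1613.6667.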